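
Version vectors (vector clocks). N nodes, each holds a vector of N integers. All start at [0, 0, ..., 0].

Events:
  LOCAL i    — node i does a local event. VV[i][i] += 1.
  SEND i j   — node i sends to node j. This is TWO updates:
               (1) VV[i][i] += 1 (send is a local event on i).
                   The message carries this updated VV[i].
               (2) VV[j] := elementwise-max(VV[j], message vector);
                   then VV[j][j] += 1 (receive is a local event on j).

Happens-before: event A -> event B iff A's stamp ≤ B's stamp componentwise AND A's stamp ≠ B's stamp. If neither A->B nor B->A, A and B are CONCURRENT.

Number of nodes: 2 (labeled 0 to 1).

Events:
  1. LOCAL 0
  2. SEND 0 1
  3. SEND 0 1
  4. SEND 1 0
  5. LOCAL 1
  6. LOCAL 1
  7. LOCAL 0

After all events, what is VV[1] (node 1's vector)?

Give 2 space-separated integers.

Answer: 3 5

Derivation:
Initial: VV[0]=[0, 0]
Initial: VV[1]=[0, 0]
Event 1: LOCAL 0: VV[0][0]++ -> VV[0]=[1, 0]
Event 2: SEND 0->1: VV[0][0]++ -> VV[0]=[2, 0], msg_vec=[2, 0]; VV[1]=max(VV[1],msg_vec) then VV[1][1]++ -> VV[1]=[2, 1]
Event 3: SEND 0->1: VV[0][0]++ -> VV[0]=[3, 0], msg_vec=[3, 0]; VV[1]=max(VV[1],msg_vec) then VV[1][1]++ -> VV[1]=[3, 2]
Event 4: SEND 1->0: VV[1][1]++ -> VV[1]=[3, 3], msg_vec=[3, 3]; VV[0]=max(VV[0],msg_vec) then VV[0][0]++ -> VV[0]=[4, 3]
Event 5: LOCAL 1: VV[1][1]++ -> VV[1]=[3, 4]
Event 6: LOCAL 1: VV[1][1]++ -> VV[1]=[3, 5]
Event 7: LOCAL 0: VV[0][0]++ -> VV[0]=[5, 3]
Final vectors: VV[0]=[5, 3]; VV[1]=[3, 5]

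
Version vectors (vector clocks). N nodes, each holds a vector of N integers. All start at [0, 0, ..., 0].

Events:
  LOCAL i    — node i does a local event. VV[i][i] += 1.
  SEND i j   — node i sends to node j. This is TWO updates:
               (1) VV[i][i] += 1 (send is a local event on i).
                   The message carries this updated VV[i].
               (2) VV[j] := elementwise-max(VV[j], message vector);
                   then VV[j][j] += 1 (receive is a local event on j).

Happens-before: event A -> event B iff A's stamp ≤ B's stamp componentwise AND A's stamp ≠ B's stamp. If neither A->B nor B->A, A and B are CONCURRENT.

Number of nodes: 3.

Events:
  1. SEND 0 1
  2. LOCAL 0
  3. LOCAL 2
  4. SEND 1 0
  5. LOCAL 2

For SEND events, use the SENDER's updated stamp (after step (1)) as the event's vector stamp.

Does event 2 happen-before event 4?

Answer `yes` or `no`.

Answer: no

Derivation:
Initial: VV[0]=[0, 0, 0]
Initial: VV[1]=[0, 0, 0]
Initial: VV[2]=[0, 0, 0]
Event 1: SEND 0->1: VV[0][0]++ -> VV[0]=[1, 0, 0], msg_vec=[1, 0, 0]; VV[1]=max(VV[1],msg_vec) then VV[1][1]++ -> VV[1]=[1, 1, 0]
Event 2: LOCAL 0: VV[0][0]++ -> VV[0]=[2, 0, 0]
Event 3: LOCAL 2: VV[2][2]++ -> VV[2]=[0, 0, 1]
Event 4: SEND 1->0: VV[1][1]++ -> VV[1]=[1, 2, 0], msg_vec=[1, 2, 0]; VV[0]=max(VV[0],msg_vec) then VV[0][0]++ -> VV[0]=[3, 2, 0]
Event 5: LOCAL 2: VV[2][2]++ -> VV[2]=[0, 0, 2]
Event 2 stamp: [2, 0, 0]
Event 4 stamp: [1, 2, 0]
[2, 0, 0] <= [1, 2, 0]? False. Equal? False. Happens-before: False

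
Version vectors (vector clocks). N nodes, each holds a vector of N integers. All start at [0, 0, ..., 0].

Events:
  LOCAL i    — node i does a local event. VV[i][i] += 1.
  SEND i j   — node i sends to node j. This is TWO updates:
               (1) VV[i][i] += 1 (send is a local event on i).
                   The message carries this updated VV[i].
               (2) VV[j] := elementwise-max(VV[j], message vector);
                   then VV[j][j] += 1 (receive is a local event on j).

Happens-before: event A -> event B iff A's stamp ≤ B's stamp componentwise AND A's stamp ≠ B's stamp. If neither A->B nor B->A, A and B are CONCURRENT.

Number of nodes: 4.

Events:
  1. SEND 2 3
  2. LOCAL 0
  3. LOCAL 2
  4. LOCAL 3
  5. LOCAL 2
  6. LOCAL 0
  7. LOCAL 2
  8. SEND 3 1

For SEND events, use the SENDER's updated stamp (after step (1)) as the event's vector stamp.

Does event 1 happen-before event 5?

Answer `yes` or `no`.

Answer: yes

Derivation:
Initial: VV[0]=[0, 0, 0, 0]
Initial: VV[1]=[0, 0, 0, 0]
Initial: VV[2]=[0, 0, 0, 0]
Initial: VV[3]=[0, 0, 0, 0]
Event 1: SEND 2->3: VV[2][2]++ -> VV[2]=[0, 0, 1, 0], msg_vec=[0, 0, 1, 0]; VV[3]=max(VV[3],msg_vec) then VV[3][3]++ -> VV[3]=[0, 0, 1, 1]
Event 2: LOCAL 0: VV[0][0]++ -> VV[0]=[1, 0, 0, 0]
Event 3: LOCAL 2: VV[2][2]++ -> VV[2]=[0, 0, 2, 0]
Event 4: LOCAL 3: VV[3][3]++ -> VV[3]=[0, 0, 1, 2]
Event 5: LOCAL 2: VV[2][2]++ -> VV[2]=[0, 0, 3, 0]
Event 6: LOCAL 0: VV[0][0]++ -> VV[0]=[2, 0, 0, 0]
Event 7: LOCAL 2: VV[2][2]++ -> VV[2]=[0, 0, 4, 0]
Event 8: SEND 3->1: VV[3][3]++ -> VV[3]=[0, 0, 1, 3], msg_vec=[0, 0, 1, 3]; VV[1]=max(VV[1],msg_vec) then VV[1][1]++ -> VV[1]=[0, 1, 1, 3]
Event 1 stamp: [0, 0, 1, 0]
Event 5 stamp: [0, 0, 3, 0]
[0, 0, 1, 0] <= [0, 0, 3, 0]? True. Equal? False. Happens-before: True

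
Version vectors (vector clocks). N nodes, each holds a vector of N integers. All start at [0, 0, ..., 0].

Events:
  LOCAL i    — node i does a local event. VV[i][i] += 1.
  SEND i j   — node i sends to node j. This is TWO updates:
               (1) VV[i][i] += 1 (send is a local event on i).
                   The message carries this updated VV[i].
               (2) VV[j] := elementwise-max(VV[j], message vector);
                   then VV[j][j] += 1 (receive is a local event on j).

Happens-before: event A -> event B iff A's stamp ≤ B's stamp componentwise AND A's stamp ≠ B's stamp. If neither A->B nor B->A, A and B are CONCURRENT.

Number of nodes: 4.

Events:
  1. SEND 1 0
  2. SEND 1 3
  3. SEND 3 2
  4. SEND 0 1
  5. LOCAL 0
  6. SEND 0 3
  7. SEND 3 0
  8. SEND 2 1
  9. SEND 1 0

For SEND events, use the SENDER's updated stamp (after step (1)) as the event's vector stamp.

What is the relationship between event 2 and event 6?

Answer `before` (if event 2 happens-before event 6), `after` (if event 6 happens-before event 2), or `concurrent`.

Answer: concurrent

Derivation:
Initial: VV[0]=[0, 0, 0, 0]
Initial: VV[1]=[0, 0, 0, 0]
Initial: VV[2]=[0, 0, 0, 0]
Initial: VV[3]=[0, 0, 0, 0]
Event 1: SEND 1->0: VV[1][1]++ -> VV[1]=[0, 1, 0, 0], msg_vec=[0, 1, 0, 0]; VV[0]=max(VV[0],msg_vec) then VV[0][0]++ -> VV[0]=[1, 1, 0, 0]
Event 2: SEND 1->3: VV[1][1]++ -> VV[1]=[0, 2, 0, 0], msg_vec=[0, 2, 0, 0]; VV[3]=max(VV[3],msg_vec) then VV[3][3]++ -> VV[3]=[0, 2, 0, 1]
Event 3: SEND 3->2: VV[3][3]++ -> VV[3]=[0, 2, 0, 2], msg_vec=[0, 2, 0, 2]; VV[2]=max(VV[2],msg_vec) then VV[2][2]++ -> VV[2]=[0, 2, 1, 2]
Event 4: SEND 0->1: VV[0][0]++ -> VV[0]=[2, 1, 0, 0], msg_vec=[2, 1, 0, 0]; VV[1]=max(VV[1],msg_vec) then VV[1][1]++ -> VV[1]=[2, 3, 0, 0]
Event 5: LOCAL 0: VV[0][0]++ -> VV[0]=[3, 1, 0, 0]
Event 6: SEND 0->3: VV[0][0]++ -> VV[0]=[4, 1, 0, 0], msg_vec=[4, 1, 0, 0]; VV[3]=max(VV[3],msg_vec) then VV[3][3]++ -> VV[3]=[4, 2, 0, 3]
Event 7: SEND 3->0: VV[3][3]++ -> VV[3]=[4, 2, 0, 4], msg_vec=[4, 2, 0, 4]; VV[0]=max(VV[0],msg_vec) then VV[0][0]++ -> VV[0]=[5, 2, 0, 4]
Event 8: SEND 2->1: VV[2][2]++ -> VV[2]=[0, 2, 2, 2], msg_vec=[0, 2, 2, 2]; VV[1]=max(VV[1],msg_vec) then VV[1][1]++ -> VV[1]=[2, 4, 2, 2]
Event 9: SEND 1->0: VV[1][1]++ -> VV[1]=[2, 5, 2, 2], msg_vec=[2, 5, 2, 2]; VV[0]=max(VV[0],msg_vec) then VV[0][0]++ -> VV[0]=[6, 5, 2, 4]
Event 2 stamp: [0, 2, 0, 0]
Event 6 stamp: [4, 1, 0, 0]
[0, 2, 0, 0] <= [4, 1, 0, 0]? False
[4, 1, 0, 0] <= [0, 2, 0, 0]? False
Relation: concurrent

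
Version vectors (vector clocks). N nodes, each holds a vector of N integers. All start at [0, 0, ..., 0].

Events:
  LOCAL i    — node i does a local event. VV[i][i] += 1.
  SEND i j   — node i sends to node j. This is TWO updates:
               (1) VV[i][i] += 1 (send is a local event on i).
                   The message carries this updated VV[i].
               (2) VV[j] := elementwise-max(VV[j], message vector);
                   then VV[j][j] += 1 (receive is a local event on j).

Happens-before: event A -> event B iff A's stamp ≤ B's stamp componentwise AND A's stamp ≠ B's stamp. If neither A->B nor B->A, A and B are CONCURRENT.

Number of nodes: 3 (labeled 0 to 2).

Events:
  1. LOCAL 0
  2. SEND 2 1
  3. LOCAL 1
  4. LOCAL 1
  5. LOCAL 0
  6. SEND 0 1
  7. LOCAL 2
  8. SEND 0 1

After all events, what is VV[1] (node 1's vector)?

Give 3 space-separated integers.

Answer: 4 5 1

Derivation:
Initial: VV[0]=[0, 0, 0]
Initial: VV[1]=[0, 0, 0]
Initial: VV[2]=[0, 0, 0]
Event 1: LOCAL 0: VV[0][0]++ -> VV[0]=[1, 0, 0]
Event 2: SEND 2->1: VV[2][2]++ -> VV[2]=[0, 0, 1], msg_vec=[0, 0, 1]; VV[1]=max(VV[1],msg_vec) then VV[1][1]++ -> VV[1]=[0, 1, 1]
Event 3: LOCAL 1: VV[1][1]++ -> VV[1]=[0, 2, 1]
Event 4: LOCAL 1: VV[1][1]++ -> VV[1]=[0, 3, 1]
Event 5: LOCAL 0: VV[0][0]++ -> VV[0]=[2, 0, 0]
Event 6: SEND 0->1: VV[0][0]++ -> VV[0]=[3, 0, 0], msg_vec=[3, 0, 0]; VV[1]=max(VV[1],msg_vec) then VV[1][1]++ -> VV[1]=[3, 4, 1]
Event 7: LOCAL 2: VV[2][2]++ -> VV[2]=[0, 0, 2]
Event 8: SEND 0->1: VV[0][0]++ -> VV[0]=[4, 0, 0], msg_vec=[4, 0, 0]; VV[1]=max(VV[1],msg_vec) then VV[1][1]++ -> VV[1]=[4, 5, 1]
Final vectors: VV[0]=[4, 0, 0]; VV[1]=[4, 5, 1]; VV[2]=[0, 0, 2]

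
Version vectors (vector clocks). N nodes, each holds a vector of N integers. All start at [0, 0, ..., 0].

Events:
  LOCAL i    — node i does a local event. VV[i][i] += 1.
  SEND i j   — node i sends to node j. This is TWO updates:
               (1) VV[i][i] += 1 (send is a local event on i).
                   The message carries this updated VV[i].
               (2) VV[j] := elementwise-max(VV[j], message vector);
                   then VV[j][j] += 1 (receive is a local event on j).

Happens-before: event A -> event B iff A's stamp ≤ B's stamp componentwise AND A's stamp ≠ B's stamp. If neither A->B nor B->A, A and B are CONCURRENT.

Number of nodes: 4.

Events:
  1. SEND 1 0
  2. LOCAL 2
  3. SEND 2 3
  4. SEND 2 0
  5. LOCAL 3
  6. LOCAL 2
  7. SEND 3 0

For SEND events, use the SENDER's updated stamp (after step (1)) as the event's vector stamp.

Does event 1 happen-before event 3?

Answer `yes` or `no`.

Answer: no

Derivation:
Initial: VV[0]=[0, 0, 0, 0]
Initial: VV[1]=[0, 0, 0, 0]
Initial: VV[2]=[0, 0, 0, 0]
Initial: VV[3]=[0, 0, 0, 0]
Event 1: SEND 1->0: VV[1][1]++ -> VV[1]=[0, 1, 0, 0], msg_vec=[0, 1, 0, 0]; VV[0]=max(VV[0],msg_vec) then VV[0][0]++ -> VV[0]=[1, 1, 0, 0]
Event 2: LOCAL 2: VV[2][2]++ -> VV[2]=[0, 0, 1, 0]
Event 3: SEND 2->3: VV[2][2]++ -> VV[2]=[0, 0, 2, 0], msg_vec=[0, 0, 2, 0]; VV[3]=max(VV[3],msg_vec) then VV[3][3]++ -> VV[3]=[0, 0, 2, 1]
Event 4: SEND 2->0: VV[2][2]++ -> VV[2]=[0, 0, 3, 0], msg_vec=[0, 0, 3, 0]; VV[0]=max(VV[0],msg_vec) then VV[0][0]++ -> VV[0]=[2, 1, 3, 0]
Event 5: LOCAL 3: VV[3][3]++ -> VV[3]=[0, 0, 2, 2]
Event 6: LOCAL 2: VV[2][2]++ -> VV[2]=[0, 0, 4, 0]
Event 7: SEND 3->0: VV[3][3]++ -> VV[3]=[0, 0, 2, 3], msg_vec=[0, 0, 2, 3]; VV[0]=max(VV[0],msg_vec) then VV[0][0]++ -> VV[0]=[3, 1, 3, 3]
Event 1 stamp: [0, 1, 0, 0]
Event 3 stamp: [0, 0, 2, 0]
[0, 1, 0, 0] <= [0, 0, 2, 0]? False. Equal? False. Happens-before: False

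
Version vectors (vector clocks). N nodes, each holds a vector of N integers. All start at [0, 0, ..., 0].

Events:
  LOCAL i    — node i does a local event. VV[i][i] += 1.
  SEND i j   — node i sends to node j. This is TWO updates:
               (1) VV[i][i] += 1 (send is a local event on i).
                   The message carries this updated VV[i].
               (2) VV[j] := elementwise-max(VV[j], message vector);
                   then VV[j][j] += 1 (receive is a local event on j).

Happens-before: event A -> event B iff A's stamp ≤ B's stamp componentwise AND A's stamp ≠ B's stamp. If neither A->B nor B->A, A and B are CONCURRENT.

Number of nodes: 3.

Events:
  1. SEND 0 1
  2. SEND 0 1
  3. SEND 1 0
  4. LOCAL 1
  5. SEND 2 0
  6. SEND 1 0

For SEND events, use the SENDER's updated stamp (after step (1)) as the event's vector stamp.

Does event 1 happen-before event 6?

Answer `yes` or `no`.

Answer: yes

Derivation:
Initial: VV[0]=[0, 0, 0]
Initial: VV[1]=[0, 0, 0]
Initial: VV[2]=[0, 0, 0]
Event 1: SEND 0->1: VV[0][0]++ -> VV[0]=[1, 0, 0], msg_vec=[1, 0, 0]; VV[1]=max(VV[1],msg_vec) then VV[1][1]++ -> VV[1]=[1, 1, 0]
Event 2: SEND 0->1: VV[0][0]++ -> VV[0]=[2, 0, 0], msg_vec=[2, 0, 0]; VV[1]=max(VV[1],msg_vec) then VV[1][1]++ -> VV[1]=[2, 2, 0]
Event 3: SEND 1->0: VV[1][1]++ -> VV[1]=[2, 3, 0], msg_vec=[2, 3, 0]; VV[0]=max(VV[0],msg_vec) then VV[0][0]++ -> VV[0]=[3, 3, 0]
Event 4: LOCAL 1: VV[1][1]++ -> VV[1]=[2, 4, 0]
Event 5: SEND 2->0: VV[2][2]++ -> VV[2]=[0, 0, 1], msg_vec=[0, 0, 1]; VV[0]=max(VV[0],msg_vec) then VV[0][0]++ -> VV[0]=[4, 3, 1]
Event 6: SEND 1->0: VV[1][1]++ -> VV[1]=[2, 5, 0], msg_vec=[2, 5, 0]; VV[0]=max(VV[0],msg_vec) then VV[0][0]++ -> VV[0]=[5, 5, 1]
Event 1 stamp: [1, 0, 0]
Event 6 stamp: [2, 5, 0]
[1, 0, 0] <= [2, 5, 0]? True. Equal? False. Happens-before: True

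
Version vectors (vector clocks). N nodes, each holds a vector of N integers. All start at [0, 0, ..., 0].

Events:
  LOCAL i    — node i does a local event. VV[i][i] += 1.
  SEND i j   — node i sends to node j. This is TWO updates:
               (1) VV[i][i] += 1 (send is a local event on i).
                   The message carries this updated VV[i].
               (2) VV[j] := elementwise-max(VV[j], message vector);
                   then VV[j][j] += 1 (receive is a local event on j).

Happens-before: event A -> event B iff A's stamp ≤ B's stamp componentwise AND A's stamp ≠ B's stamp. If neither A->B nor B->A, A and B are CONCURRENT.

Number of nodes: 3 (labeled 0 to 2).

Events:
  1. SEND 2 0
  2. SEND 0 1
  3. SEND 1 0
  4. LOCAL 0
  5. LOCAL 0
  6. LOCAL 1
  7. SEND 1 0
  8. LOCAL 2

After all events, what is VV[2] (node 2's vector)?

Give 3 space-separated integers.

Answer: 0 0 2

Derivation:
Initial: VV[0]=[0, 0, 0]
Initial: VV[1]=[0, 0, 0]
Initial: VV[2]=[0, 0, 0]
Event 1: SEND 2->0: VV[2][2]++ -> VV[2]=[0, 0, 1], msg_vec=[0, 0, 1]; VV[0]=max(VV[0],msg_vec) then VV[0][0]++ -> VV[0]=[1, 0, 1]
Event 2: SEND 0->1: VV[0][0]++ -> VV[0]=[2, 0, 1], msg_vec=[2, 0, 1]; VV[1]=max(VV[1],msg_vec) then VV[1][1]++ -> VV[1]=[2, 1, 1]
Event 3: SEND 1->0: VV[1][1]++ -> VV[1]=[2, 2, 1], msg_vec=[2, 2, 1]; VV[0]=max(VV[0],msg_vec) then VV[0][0]++ -> VV[0]=[3, 2, 1]
Event 4: LOCAL 0: VV[0][0]++ -> VV[0]=[4, 2, 1]
Event 5: LOCAL 0: VV[0][0]++ -> VV[0]=[5, 2, 1]
Event 6: LOCAL 1: VV[1][1]++ -> VV[1]=[2, 3, 1]
Event 7: SEND 1->0: VV[1][1]++ -> VV[1]=[2, 4, 1], msg_vec=[2, 4, 1]; VV[0]=max(VV[0],msg_vec) then VV[0][0]++ -> VV[0]=[6, 4, 1]
Event 8: LOCAL 2: VV[2][2]++ -> VV[2]=[0, 0, 2]
Final vectors: VV[0]=[6, 4, 1]; VV[1]=[2, 4, 1]; VV[2]=[0, 0, 2]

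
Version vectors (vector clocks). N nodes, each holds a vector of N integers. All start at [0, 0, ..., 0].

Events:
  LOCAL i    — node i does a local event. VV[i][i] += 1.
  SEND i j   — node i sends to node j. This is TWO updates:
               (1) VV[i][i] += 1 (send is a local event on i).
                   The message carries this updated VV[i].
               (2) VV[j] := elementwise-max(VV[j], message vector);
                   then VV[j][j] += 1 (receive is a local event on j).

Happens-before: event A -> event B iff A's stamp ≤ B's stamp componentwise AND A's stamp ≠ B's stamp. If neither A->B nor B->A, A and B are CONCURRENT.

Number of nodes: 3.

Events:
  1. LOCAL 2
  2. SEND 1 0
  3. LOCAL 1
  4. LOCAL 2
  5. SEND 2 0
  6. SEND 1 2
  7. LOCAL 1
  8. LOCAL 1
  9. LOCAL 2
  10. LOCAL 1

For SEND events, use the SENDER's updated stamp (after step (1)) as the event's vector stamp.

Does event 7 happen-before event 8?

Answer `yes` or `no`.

Initial: VV[0]=[0, 0, 0]
Initial: VV[1]=[0, 0, 0]
Initial: VV[2]=[0, 0, 0]
Event 1: LOCAL 2: VV[2][2]++ -> VV[2]=[0, 0, 1]
Event 2: SEND 1->0: VV[1][1]++ -> VV[1]=[0, 1, 0], msg_vec=[0, 1, 0]; VV[0]=max(VV[0],msg_vec) then VV[0][0]++ -> VV[0]=[1, 1, 0]
Event 3: LOCAL 1: VV[1][1]++ -> VV[1]=[0, 2, 0]
Event 4: LOCAL 2: VV[2][2]++ -> VV[2]=[0, 0, 2]
Event 5: SEND 2->0: VV[2][2]++ -> VV[2]=[0, 0, 3], msg_vec=[0, 0, 3]; VV[0]=max(VV[0],msg_vec) then VV[0][0]++ -> VV[0]=[2, 1, 3]
Event 6: SEND 1->2: VV[1][1]++ -> VV[1]=[0, 3, 0], msg_vec=[0, 3, 0]; VV[2]=max(VV[2],msg_vec) then VV[2][2]++ -> VV[2]=[0, 3, 4]
Event 7: LOCAL 1: VV[1][1]++ -> VV[1]=[0, 4, 0]
Event 8: LOCAL 1: VV[1][1]++ -> VV[1]=[0, 5, 0]
Event 9: LOCAL 2: VV[2][2]++ -> VV[2]=[0, 3, 5]
Event 10: LOCAL 1: VV[1][1]++ -> VV[1]=[0, 6, 0]
Event 7 stamp: [0, 4, 0]
Event 8 stamp: [0, 5, 0]
[0, 4, 0] <= [0, 5, 0]? True. Equal? False. Happens-before: True

Answer: yes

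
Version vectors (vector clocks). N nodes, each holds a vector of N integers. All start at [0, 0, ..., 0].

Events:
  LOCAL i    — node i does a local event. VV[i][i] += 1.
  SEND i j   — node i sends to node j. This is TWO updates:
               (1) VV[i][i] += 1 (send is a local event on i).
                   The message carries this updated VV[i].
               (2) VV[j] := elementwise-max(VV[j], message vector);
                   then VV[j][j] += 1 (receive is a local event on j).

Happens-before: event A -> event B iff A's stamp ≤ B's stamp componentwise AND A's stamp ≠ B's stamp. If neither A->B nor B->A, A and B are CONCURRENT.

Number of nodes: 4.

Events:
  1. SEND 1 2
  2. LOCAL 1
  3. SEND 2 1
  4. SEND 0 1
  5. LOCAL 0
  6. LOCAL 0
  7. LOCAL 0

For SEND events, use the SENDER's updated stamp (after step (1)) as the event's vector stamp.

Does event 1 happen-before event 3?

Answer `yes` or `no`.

Answer: yes

Derivation:
Initial: VV[0]=[0, 0, 0, 0]
Initial: VV[1]=[0, 0, 0, 0]
Initial: VV[2]=[0, 0, 0, 0]
Initial: VV[3]=[0, 0, 0, 0]
Event 1: SEND 1->2: VV[1][1]++ -> VV[1]=[0, 1, 0, 0], msg_vec=[0, 1, 0, 0]; VV[2]=max(VV[2],msg_vec) then VV[2][2]++ -> VV[2]=[0, 1, 1, 0]
Event 2: LOCAL 1: VV[1][1]++ -> VV[1]=[0, 2, 0, 0]
Event 3: SEND 2->1: VV[2][2]++ -> VV[2]=[0, 1, 2, 0], msg_vec=[0, 1, 2, 0]; VV[1]=max(VV[1],msg_vec) then VV[1][1]++ -> VV[1]=[0, 3, 2, 0]
Event 4: SEND 0->1: VV[0][0]++ -> VV[0]=[1, 0, 0, 0], msg_vec=[1, 0, 0, 0]; VV[1]=max(VV[1],msg_vec) then VV[1][1]++ -> VV[1]=[1, 4, 2, 0]
Event 5: LOCAL 0: VV[0][0]++ -> VV[0]=[2, 0, 0, 0]
Event 6: LOCAL 0: VV[0][0]++ -> VV[0]=[3, 0, 0, 0]
Event 7: LOCAL 0: VV[0][0]++ -> VV[0]=[4, 0, 0, 0]
Event 1 stamp: [0, 1, 0, 0]
Event 3 stamp: [0, 1, 2, 0]
[0, 1, 0, 0] <= [0, 1, 2, 0]? True. Equal? False. Happens-before: True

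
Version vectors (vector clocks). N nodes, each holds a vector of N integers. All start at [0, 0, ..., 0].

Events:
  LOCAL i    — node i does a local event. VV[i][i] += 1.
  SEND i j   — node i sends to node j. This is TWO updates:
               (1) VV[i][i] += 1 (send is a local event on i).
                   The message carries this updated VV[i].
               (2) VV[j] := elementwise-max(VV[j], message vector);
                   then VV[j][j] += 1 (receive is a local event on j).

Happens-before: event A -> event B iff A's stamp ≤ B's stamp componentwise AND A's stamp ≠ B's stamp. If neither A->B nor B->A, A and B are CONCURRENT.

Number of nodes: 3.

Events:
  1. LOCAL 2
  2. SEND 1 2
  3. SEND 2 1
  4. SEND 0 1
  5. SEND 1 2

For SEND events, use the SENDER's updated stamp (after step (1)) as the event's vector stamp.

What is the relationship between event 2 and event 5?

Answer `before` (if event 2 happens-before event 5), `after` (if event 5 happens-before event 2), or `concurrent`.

Initial: VV[0]=[0, 0, 0]
Initial: VV[1]=[0, 0, 0]
Initial: VV[2]=[0, 0, 0]
Event 1: LOCAL 2: VV[2][2]++ -> VV[2]=[0, 0, 1]
Event 2: SEND 1->2: VV[1][1]++ -> VV[1]=[0, 1, 0], msg_vec=[0, 1, 0]; VV[2]=max(VV[2],msg_vec) then VV[2][2]++ -> VV[2]=[0, 1, 2]
Event 3: SEND 2->1: VV[2][2]++ -> VV[2]=[0, 1, 3], msg_vec=[0, 1, 3]; VV[1]=max(VV[1],msg_vec) then VV[1][1]++ -> VV[1]=[0, 2, 3]
Event 4: SEND 0->1: VV[0][0]++ -> VV[0]=[1, 0, 0], msg_vec=[1, 0, 0]; VV[1]=max(VV[1],msg_vec) then VV[1][1]++ -> VV[1]=[1, 3, 3]
Event 5: SEND 1->2: VV[1][1]++ -> VV[1]=[1, 4, 3], msg_vec=[1, 4, 3]; VV[2]=max(VV[2],msg_vec) then VV[2][2]++ -> VV[2]=[1, 4, 4]
Event 2 stamp: [0, 1, 0]
Event 5 stamp: [1, 4, 3]
[0, 1, 0] <= [1, 4, 3]? True
[1, 4, 3] <= [0, 1, 0]? False
Relation: before

Answer: before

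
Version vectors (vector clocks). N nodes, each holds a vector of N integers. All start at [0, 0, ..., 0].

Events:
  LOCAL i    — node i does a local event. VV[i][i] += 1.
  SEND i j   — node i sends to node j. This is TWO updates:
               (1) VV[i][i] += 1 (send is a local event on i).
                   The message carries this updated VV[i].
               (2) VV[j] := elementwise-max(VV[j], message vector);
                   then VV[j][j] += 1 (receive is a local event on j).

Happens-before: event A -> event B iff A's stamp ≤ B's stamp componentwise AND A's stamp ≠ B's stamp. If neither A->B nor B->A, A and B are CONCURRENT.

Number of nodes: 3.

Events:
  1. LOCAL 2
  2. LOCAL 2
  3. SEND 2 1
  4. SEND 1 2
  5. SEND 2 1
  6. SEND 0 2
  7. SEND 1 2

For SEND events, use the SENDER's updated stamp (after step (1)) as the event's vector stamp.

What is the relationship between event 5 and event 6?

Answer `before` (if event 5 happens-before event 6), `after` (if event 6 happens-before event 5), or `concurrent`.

Answer: concurrent

Derivation:
Initial: VV[0]=[0, 0, 0]
Initial: VV[1]=[0, 0, 0]
Initial: VV[2]=[0, 0, 0]
Event 1: LOCAL 2: VV[2][2]++ -> VV[2]=[0, 0, 1]
Event 2: LOCAL 2: VV[2][2]++ -> VV[2]=[0, 0, 2]
Event 3: SEND 2->1: VV[2][2]++ -> VV[2]=[0, 0, 3], msg_vec=[0, 0, 3]; VV[1]=max(VV[1],msg_vec) then VV[1][1]++ -> VV[1]=[0, 1, 3]
Event 4: SEND 1->2: VV[1][1]++ -> VV[1]=[0, 2, 3], msg_vec=[0, 2, 3]; VV[2]=max(VV[2],msg_vec) then VV[2][2]++ -> VV[2]=[0, 2, 4]
Event 5: SEND 2->1: VV[2][2]++ -> VV[2]=[0, 2, 5], msg_vec=[0, 2, 5]; VV[1]=max(VV[1],msg_vec) then VV[1][1]++ -> VV[1]=[0, 3, 5]
Event 6: SEND 0->2: VV[0][0]++ -> VV[0]=[1, 0, 0], msg_vec=[1, 0, 0]; VV[2]=max(VV[2],msg_vec) then VV[2][2]++ -> VV[2]=[1, 2, 6]
Event 7: SEND 1->2: VV[1][1]++ -> VV[1]=[0, 4, 5], msg_vec=[0, 4, 5]; VV[2]=max(VV[2],msg_vec) then VV[2][2]++ -> VV[2]=[1, 4, 7]
Event 5 stamp: [0, 2, 5]
Event 6 stamp: [1, 0, 0]
[0, 2, 5] <= [1, 0, 0]? False
[1, 0, 0] <= [0, 2, 5]? False
Relation: concurrent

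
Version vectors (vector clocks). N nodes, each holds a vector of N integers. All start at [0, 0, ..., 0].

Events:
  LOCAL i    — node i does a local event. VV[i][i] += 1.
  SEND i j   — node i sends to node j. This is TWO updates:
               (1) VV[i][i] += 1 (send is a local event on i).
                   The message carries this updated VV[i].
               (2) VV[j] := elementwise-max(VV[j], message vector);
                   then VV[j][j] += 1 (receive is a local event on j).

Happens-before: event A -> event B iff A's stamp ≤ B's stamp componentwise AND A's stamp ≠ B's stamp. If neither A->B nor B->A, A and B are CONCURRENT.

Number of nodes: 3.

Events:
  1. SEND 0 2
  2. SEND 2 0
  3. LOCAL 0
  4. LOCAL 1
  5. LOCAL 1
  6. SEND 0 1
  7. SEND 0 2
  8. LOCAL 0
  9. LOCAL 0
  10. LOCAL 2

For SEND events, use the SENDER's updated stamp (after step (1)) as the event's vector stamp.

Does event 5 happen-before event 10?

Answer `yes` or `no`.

Answer: no

Derivation:
Initial: VV[0]=[0, 0, 0]
Initial: VV[1]=[0, 0, 0]
Initial: VV[2]=[0, 0, 0]
Event 1: SEND 0->2: VV[0][0]++ -> VV[0]=[1, 0, 0], msg_vec=[1, 0, 0]; VV[2]=max(VV[2],msg_vec) then VV[2][2]++ -> VV[2]=[1, 0, 1]
Event 2: SEND 2->0: VV[2][2]++ -> VV[2]=[1, 0, 2], msg_vec=[1, 0, 2]; VV[0]=max(VV[0],msg_vec) then VV[0][0]++ -> VV[0]=[2, 0, 2]
Event 3: LOCAL 0: VV[0][0]++ -> VV[0]=[3, 0, 2]
Event 4: LOCAL 1: VV[1][1]++ -> VV[1]=[0, 1, 0]
Event 5: LOCAL 1: VV[1][1]++ -> VV[1]=[0, 2, 0]
Event 6: SEND 0->1: VV[0][0]++ -> VV[0]=[4, 0, 2], msg_vec=[4, 0, 2]; VV[1]=max(VV[1],msg_vec) then VV[1][1]++ -> VV[1]=[4, 3, 2]
Event 7: SEND 0->2: VV[0][0]++ -> VV[0]=[5, 0, 2], msg_vec=[5, 0, 2]; VV[2]=max(VV[2],msg_vec) then VV[2][2]++ -> VV[2]=[5, 0, 3]
Event 8: LOCAL 0: VV[0][0]++ -> VV[0]=[6, 0, 2]
Event 9: LOCAL 0: VV[0][0]++ -> VV[0]=[7, 0, 2]
Event 10: LOCAL 2: VV[2][2]++ -> VV[2]=[5, 0, 4]
Event 5 stamp: [0, 2, 0]
Event 10 stamp: [5, 0, 4]
[0, 2, 0] <= [5, 0, 4]? False. Equal? False. Happens-before: False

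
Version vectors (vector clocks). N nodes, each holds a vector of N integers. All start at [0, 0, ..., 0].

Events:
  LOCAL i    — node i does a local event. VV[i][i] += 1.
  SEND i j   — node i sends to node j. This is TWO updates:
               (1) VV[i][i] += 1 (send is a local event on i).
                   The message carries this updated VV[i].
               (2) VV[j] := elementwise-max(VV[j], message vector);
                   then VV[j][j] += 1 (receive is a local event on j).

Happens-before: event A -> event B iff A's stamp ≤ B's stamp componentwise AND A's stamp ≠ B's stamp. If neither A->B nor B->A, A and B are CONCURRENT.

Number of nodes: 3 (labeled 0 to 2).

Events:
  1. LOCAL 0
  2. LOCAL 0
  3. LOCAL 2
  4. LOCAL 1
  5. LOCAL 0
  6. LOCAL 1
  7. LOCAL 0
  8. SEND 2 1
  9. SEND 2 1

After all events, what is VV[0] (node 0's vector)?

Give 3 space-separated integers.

Initial: VV[0]=[0, 0, 0]
Initial: VV[1]=[0, 0, 0]
Initial: VV[2]=[0, 0, 0]
Event 1: LOCAL 0: VV[0][0]++ -> VV[0]=[1, 0, 0]
Event 2: LOCAL 0: VV[0][0]++ -> VV[0]=[2, 0, 0]
Event 3: LOCAL 2: VV[2][2]++ -> VV[2]=[0, 0, 1]
Event 4: LOCAL 1: VV[1][1]++ -> VV[1]=[0, 1, 0]
Event 5: LOCAL 0: VV[0][0]++ -> VV[0]=[3, 0, 0]
Event 6: LOCAL 1: VV[1][1]++ -> VV[1]=[0, 2, 0]
Event 7: LOCAL 0: VV[0][0]++ -> VV[0]=[4, 0, 0]
Event 8: SEND 2->1: VV[2][2]++ -> VV[2]=[0, 0, 2], msg_vec=[0, 0, 2]; VV[1]=max(VV[1],msg_vec) then VV[1][1]++ -> VV[1]=[0, 3, 2]
Event 9: SEND 2->1: VV[2][2]++ -> VV[2]=[0, 0, 3], msg_vec=[0, 0, 3]; VV[1]=max(VV[1],msg_vec) then VV[1][1]++ -> VV[1]=[0, 4, 3]
Final vectors: VV[0]=[4, 0, 0]; VV[1]=[0, 4, 3]; VV[2]=[0, 0, 3]

Answer: 4 0 0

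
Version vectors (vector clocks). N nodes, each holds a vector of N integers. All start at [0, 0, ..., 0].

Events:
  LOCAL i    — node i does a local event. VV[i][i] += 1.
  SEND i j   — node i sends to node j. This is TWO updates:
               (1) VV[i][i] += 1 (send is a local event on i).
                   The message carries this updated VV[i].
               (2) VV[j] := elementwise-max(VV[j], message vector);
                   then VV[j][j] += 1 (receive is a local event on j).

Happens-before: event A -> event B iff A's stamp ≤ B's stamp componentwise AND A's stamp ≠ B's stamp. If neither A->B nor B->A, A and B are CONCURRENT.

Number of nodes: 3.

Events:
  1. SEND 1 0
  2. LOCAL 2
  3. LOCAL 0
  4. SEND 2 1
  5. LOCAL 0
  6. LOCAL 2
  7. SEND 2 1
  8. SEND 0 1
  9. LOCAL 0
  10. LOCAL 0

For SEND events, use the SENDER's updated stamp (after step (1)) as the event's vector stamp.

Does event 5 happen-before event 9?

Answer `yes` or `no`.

Initial: VV[0]=[0, 0, 0]
Initial: VV[1]=[0, 0, 0]
Initial: VV[2]=[0, 0, 0]
Event 1: SEND 1->0: VV[1][1]++ -> VV[1]=[0, 1, 0], msg_vec=[0, 1, 0]; VV[0]=max(VV[0],msg_vec) then VV[0][0]++ -> VV[0]=[1, 1, 0]
Event 2: LOCAL 2: VV[2][2]++ -> VV[2]=[0, 0, 1]
Event 3: LOCAL 0: VV[0][0]++ -> VV[0]=[2, 1, 0]
Event 4: SEND 2->1: VV[2][2]++ -> VV[2]=[0, 0, 2], msg_vec=[0, 0, 2]; VV[1]=max(VV[1],msg_vec) then VV[1][1]++ -> VV[1]=[0, 2, 2]
Event 5: LOCAL 0: VV[0][0]++ -> VV[0]=[3, 1, 0]
Event 6: LOCAL 2: VV[2][2]++ -> VV[2]=[0, 0, 3]
Event 7: SEND 2->1: VV[2][2]++ -> VV[2]=[0, 0, 4], msg_vec=[0, 0, 4]; VV[1]=max(VV[1],msg_vec) then VV[1][1]++ -> VV[1]=[0, 3, 4]
Event 8: SEND 0->1: VV[0][0]++ -> VV[0]=[4, 1, 0], msg_vec=[4, 1, 0]; VV[1]=max(VV[1],msg_vec) then VV[1][1]++ -> VV[1]=[4, 4, 4]
Event 9: LOCAL 0: VV[0][0]++ -> VV[0]=[5, 1, 0]
Event 10: LOCAL 0: VV[0][0]++ -> VV[0]=[6, 1, 0]
Event 5 stamp: [3, 1, 0]
Event 9 stamp: [5, 1, 0]
[3, 1, 0] <= [5, 1, 0]? True. Equal? False. Happens-before: True

Answer: yes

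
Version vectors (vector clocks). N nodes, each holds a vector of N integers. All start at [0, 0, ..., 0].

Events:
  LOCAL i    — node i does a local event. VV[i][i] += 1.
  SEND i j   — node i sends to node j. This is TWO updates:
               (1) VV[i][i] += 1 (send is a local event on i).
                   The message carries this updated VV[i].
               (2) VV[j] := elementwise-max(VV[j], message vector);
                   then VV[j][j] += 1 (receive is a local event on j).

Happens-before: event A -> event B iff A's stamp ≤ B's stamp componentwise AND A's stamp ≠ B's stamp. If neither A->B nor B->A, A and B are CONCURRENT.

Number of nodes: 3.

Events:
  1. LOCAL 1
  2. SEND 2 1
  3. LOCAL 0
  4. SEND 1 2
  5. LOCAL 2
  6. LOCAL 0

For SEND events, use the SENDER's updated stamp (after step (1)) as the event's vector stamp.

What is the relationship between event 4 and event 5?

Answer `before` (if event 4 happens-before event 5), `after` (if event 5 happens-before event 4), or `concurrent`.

Initial: VV[0]=[0, 0, 0]
Initial: VV[1]=[0, 0, 0]
Initial: VV[2]=[0, 0, 0]
Event 1: LOCAL 1: VV[1][1]++ -> VV[1]=[0, 1, 0]
Event 2: SEND 2->1: VV[2][2]++ -> VV[2]=[0, 0, 1], msg_vec=[0, 0, 1]; VV[1]=max(VV[1],msg_vec) then VV[1][1]++ -> VV[1]=[0, 2, 1]
Event 3: LOCAL 0: VV[0][0]++ -> VV[0]=[1, 0, 0]
Event 4: SEND 1->2: VV[1][1]++ -> VV[1]=[0, 3, 1], msg_vec=[0, 3, 1]; VV[2]=max(VV[2],msg_vec) then VV[2][2]++ -> VV[2]=[0, 3, 2]
Event 5: LOCAL 2: VV[2][2]++ -> VV[2]=[0, 3, 3]
Event 6: LOCAL 0: VV[0][0]++ -> VV[0]=[2, 0, 0]
Event 4 stamp: [0, 3, 1]
Event 5 stamp: [0, 3, 3]
[0, 3, 1] <= [0, 3, 3]? True
[0, 3, 3] <= [0, 3, 1]? False
Relation: before

Answer: before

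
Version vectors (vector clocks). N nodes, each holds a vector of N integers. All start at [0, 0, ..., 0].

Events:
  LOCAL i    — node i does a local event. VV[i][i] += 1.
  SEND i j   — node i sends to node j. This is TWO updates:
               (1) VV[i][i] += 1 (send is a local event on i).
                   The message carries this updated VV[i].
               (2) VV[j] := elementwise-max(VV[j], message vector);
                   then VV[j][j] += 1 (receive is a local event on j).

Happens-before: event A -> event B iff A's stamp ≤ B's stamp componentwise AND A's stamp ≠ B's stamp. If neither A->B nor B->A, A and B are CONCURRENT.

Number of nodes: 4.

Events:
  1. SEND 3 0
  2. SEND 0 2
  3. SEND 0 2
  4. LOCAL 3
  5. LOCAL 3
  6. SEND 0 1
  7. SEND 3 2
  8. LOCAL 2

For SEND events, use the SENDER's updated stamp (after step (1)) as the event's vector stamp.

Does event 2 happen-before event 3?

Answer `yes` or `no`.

Initial: VV[0]=[0, 0, 0, 0]
Initial: VV[1]=[0, 0, 0, 0]
Initial: VV[2]=[0, 0, 0, 0]
Initial: VV[3]=[0, 0, 0, 0]
Event 1: SEND 3->0: VV[3][3]++ -> VV[3]=[0, 0, 0, 1], msg_vec=[0, 0, 0, 1]; VV[0]=max(VV[0],msg_vec) then VV[0][0]++ -> VV[0]=[1, 0, 0, 1]
Event 2: SEND 0->2: VV[0][0]++ -> VV[0]=[2, 0, 0, 1], msg_vec=[2, 0, 0, 1]; VV[2]=max(VV[2],msg_vec) then VV[2][2]++ -> VV[2]=[2, 0, 1, 1]
Event 3: SEND 0->2: VV[0][0]++ -> VV[0]=[3, 0, 0, 1], msg_vec=[3, 0, 0, 1]; VV[2]=max(VV[2],msg_vec) then VV[2][2]++ -> VV[2]=[3, 0, 2, 1]
Event 4: LOCAL 3: VV[3][3]++ -> VV[3]=[0, 0, 0, 2]
Event 5: LOCAL 3: VV[3][3]++ -> VV[3]=[0, 0, 0, 3]
Event 6: SEND 0->1: VV[0][0]++ -> VV[0]=[4, 0, 0, 1], msg_vec=[4, 0, 0, 1]; VV[1]=max(VV[1],msg_vec) then VV[1][1]++ -> VV[1]=[4, 1, 0, 1]
Event 7: SEND 3->2: VV[3][3]++ -> VV[3]=[0, 0, 0, 4], msg_vec=[0, 0, 0, 4]; VV[2]=max(VV[2],msg_vec) then VV[2][2]++ -> VV[2]=[3, 0, 3, 4]
Event 8: LOCAL 2: VV[2][2]++ -> VV[2]=[3, 0, 4, 4]
Event 2 stamp: [2, 0, 0, 1]
Event 3 stamp: [3, 0, 0, 1]
[2, 0, 0, 1] <= [3, 0, 0, 1]? True. Equal? False. Happens-before: True

Answer: yes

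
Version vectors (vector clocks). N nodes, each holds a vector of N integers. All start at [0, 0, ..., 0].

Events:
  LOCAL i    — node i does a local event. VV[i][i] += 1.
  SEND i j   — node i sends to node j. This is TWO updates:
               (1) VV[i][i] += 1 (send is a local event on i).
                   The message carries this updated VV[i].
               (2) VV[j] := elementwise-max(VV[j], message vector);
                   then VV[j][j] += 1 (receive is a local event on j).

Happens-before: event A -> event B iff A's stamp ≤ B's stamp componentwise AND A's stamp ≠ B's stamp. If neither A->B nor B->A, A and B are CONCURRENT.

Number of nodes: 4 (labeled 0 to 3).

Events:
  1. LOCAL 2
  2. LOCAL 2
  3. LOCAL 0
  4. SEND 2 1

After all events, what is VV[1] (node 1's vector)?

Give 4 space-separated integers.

Answer: 0 1 3 0

Derivation:
Initial: VV[0]=[0, 0, 0, 0]
Initial: VV[1]=[0, 0, 0, 0]
Initial: VV[2]=[0, 0, 0, 0]
Initial: VV[3]=[0, 0, 0, 0]
Event 1: LOCAL 2: VV[2][2]++ -> VV[2]=[0, 0, 1, 0]
Event 2: LOCAL 2: VV[2][2]++ -> VV[2]=[0, 0, 2, 0]
Event 3: LOCAL 0: VV[0][0]++ -> VV[0]=[1, 0, 0, 0]
Event 4: SEND 2->1: VV[2][2]++ -> VV[2]=[0, 0, 3, 0], msg_vec=[0, 0, 3, 0]; VV[1]=max(VV[1],msg_vec) then VV[1][1]++ -> VV[1]=[0, 1, 3, 0]
Final vectors: VV[0]=[1, 0, 0, 0]; VV[1]=[0, 1, 3, 0]; VV[2]=[0, 0, 3, 0]; VV[3]=[0, 0, 0, 0]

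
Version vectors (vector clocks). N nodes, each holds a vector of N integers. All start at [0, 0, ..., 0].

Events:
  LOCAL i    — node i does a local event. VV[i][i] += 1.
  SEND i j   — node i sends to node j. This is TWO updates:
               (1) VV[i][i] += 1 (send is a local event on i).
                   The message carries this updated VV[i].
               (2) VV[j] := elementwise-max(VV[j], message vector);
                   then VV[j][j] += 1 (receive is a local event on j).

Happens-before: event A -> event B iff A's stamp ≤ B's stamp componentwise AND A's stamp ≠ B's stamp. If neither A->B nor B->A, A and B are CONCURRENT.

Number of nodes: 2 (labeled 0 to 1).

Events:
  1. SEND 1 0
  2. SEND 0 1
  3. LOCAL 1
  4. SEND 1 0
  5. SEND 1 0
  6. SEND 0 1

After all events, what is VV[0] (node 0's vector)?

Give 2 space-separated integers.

Answer: 5 5

Derivation:
Initial: VV[0]=[0, 0]
Initial: VV[1]=[0, 0]
Event 1: SEND 1->0: VV[1][1]++ -> VV[1]=[0, 1], msg_vec=[0, 1]; VV[0]=max(VV[0],msg_vec) then VV[0][0]++ -> VV[0]=[1, 1]
Event 2: SEND 0->1: VV[0][0]++ -> VV[0]=[2, 1], msg_vec=[2, 1]; VV[1]=max(VV[1],msg_vec) then VV[1][1]++ -> VV[1]=[2, 2]
Event 3: LOCAL 1: VV[1][1]++ -> VV[1]=[2, 3]
Event 4: SEND 1->0: VV[1][1]++ -> VV[1]=[2, 4], msg_vec=[2, 4]; VV[0]=max(VV[0],msg_vec) then VV[0][0]++ -> VV[0]=[3, 4]
Event 5: SEND 1->0: VV[1][1]++ -> VV[1]=[2, 5], msg_vec=[2, 5]; VV[0]=max(VV[0],msg_vec) then VV[0][0]++ -> VV[0]=[4, 5]
Event 6: SEND 0->1: VV[0][0]++ -> VV[0]=[5, 5], msg_vec=[5, 5]; VV[1]=max(VV[1],msg_vec) then VV[1][1]++ -> VV[1]=[5, 6]
Final vectors: VV[0]=[5, 5]; VV[1]=[5, 6]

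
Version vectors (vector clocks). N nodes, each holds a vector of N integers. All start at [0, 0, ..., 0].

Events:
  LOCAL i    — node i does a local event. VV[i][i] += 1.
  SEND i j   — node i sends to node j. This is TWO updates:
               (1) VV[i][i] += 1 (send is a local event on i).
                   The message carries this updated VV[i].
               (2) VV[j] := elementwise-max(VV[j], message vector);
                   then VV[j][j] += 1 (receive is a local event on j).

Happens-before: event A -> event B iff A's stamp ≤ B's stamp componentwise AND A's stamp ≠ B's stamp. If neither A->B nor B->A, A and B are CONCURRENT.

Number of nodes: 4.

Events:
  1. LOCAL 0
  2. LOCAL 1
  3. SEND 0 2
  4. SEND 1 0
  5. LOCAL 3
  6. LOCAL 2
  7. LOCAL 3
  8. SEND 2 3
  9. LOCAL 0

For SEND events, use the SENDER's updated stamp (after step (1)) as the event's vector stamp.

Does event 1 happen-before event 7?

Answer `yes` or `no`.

Answer: no

Derivation:
Initial: VV[0]=[0, 0, 0, 0]
Initial: VV[1]=[0, 0, 0, 0]
Initial: VV[2]=[0, 0, 0, 0]
Initial: VV[3]=[0, 0, 0, 0]
Event 1: LOCAL 0: VV[0][0]++ -> VV[0]=[1, 0, 0, 0]
Event 2: LOCAL 1: VV[1][1]++ -> VV[1]=[0, 1, 0, 0]
Event 3: SEND 0->2: VV[0][0]++ -> VV[0]=[2, 0, 0, 0], msg_vec=[2, 0, 0, 0]; VV[2]=max(VV[2],msg_vec) then VV[2][2]++ -> VV[2]=[2, 0, 1, 0]
Event 4: SEND 1->0: VV[1][1]++ -> VV[1]=[0, 2, 0, 0], msg_vec=[0, 2, 0, 0]; VV[0]=max(VV[0],msg_vec) then VV[0][0]++ -> VV[0]=[3, 2, 0, 0]
Event 5: LOCAL 3: VV[3][3]++ -> VV[3]=[0, 0, 0, 1]
Event 6: LOCAL 2: VV[2][2]++ -> VV[2]=[2, 0, 2, 0]
Event 7: LOCAL 3: VV[3][3]++ -> VV[3]=[0, 0, 0, 2]
Event 8: SEND 2->3: VV[2][2]++ -> VV[2]=[2, 0, 3, 0], msg_vec=[2, 0, 3, 0]; VV[3]=max(VV[3],msg_vec) then VV[3][3]++ -> VV[3]=[2, 0, 3, 3]
Event 9: LOCAL 0: VV[0][0]++ -> VV[0]=[4, 2, 0, 0]
Event 1 stamp: [1, 0, 0, 0]
Event 7 stamp: [0, 0, 0, 2]
[1, 0, 0, 0] <= [0, 0, 0, 2]? False. Equal? False. Happens-before: False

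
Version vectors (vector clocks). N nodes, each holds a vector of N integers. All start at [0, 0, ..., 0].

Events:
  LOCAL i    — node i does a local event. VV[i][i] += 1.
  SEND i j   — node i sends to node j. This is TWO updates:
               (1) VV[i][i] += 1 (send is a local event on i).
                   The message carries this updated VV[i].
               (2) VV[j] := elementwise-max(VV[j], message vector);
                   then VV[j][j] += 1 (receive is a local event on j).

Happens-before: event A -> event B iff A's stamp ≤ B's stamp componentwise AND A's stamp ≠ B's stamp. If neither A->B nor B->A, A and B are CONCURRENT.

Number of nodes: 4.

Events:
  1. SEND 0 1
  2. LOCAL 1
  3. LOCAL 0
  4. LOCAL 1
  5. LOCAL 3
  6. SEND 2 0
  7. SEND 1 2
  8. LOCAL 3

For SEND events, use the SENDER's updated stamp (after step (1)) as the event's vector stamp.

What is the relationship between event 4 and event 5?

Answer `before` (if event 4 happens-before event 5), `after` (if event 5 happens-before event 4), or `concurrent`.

Initial: VV[0]=[0, 0, 0, 0]
Initial: VV[1]=[0, 0, 0, 0]
Initial: VV[2]=[0, 0, 0, 0]
Initial: VV[3]=[0, 0, 0, 0]
Event 1: SEND 0->1: VV[0][0]++ -> VV[0]=[1, 0, 0, 0], msg_vec=[1, 0, 0, 0]; VV[1]=max(VV[1],msg_vec) then VV[1][1]++ -> VV[1]=[1, 1, 0, 0]
Event 2: LOCAL 1: VV[1][1]++ -> VV[1]=[1, 2, 0, 0]
Event 3: LOCAL 0: VV[0][0]++ -> VV[0]=[2, 0, 0, 0]
Event 4: LOCAL 1: VV[1][1]++ -> VV[1]=[1, 3, 0, 0]
Event 5: LOCAL 3: VV[3][3]++ -> VV[3]=[0, 0, 0, 1]
Event 6: SEND 2->0: VV[2][2]++ -> VV[2]=[0, 0, 1, 0], msg_vec=[0, 0, 1, 0]; VV[0]=max(VV[0],msg_vec) then VV[0][0]++ -> VV[0]=[3, 0, 1, 0]
Event 7: SEND 1->2: VV[1][1]++ -> VV[1]=[1, 4, 0, 0], msg_vec=[1, 4, 0, 0]; VV[2]=max(VV[2],msg_vec) then VV[2][2]++ -> VV[2]=[1, 4, 2, 0]
Event 8: LOCAL 3: VV[3][3]++ -> VV[3]=[0, 0, 0, 2]
Event 4 stamp: [1, 3, 0, 0]
Event 5 stamp: [0, 0, 0, 1]
[1, 3, 0, 0] <= [0, 0, 0, 1]? False
[0, 0, 0, 1] <= [1, 3, 0, 0]? False
Relation: concurrent

Answer: concurrent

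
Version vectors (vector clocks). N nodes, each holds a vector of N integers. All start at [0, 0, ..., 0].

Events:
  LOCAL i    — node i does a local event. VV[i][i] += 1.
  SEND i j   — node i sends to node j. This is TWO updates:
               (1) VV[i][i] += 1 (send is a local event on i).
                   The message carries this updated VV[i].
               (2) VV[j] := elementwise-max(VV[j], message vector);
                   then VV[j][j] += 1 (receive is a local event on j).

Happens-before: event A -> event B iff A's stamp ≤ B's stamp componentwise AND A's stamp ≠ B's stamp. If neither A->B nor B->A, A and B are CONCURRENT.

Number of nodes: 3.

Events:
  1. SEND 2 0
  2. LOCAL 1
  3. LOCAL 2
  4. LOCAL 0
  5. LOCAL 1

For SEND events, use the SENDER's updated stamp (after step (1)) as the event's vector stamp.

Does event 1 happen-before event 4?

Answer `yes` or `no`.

Answer: yes

Derivation:
Initial: VV[0]=[0, 0, 0]
Initial: VV[1]=[0, 0, 0]
Initial: VV[2]=[0, 0, 0]
Event 1: SEND 2->0: VV[2][2]++ -> VV[2]=[0, 0, 1], msg_vec=[0, 0, 1]; VV[0]=max(VV[0],msg_vec) then VV[0][0]++ -> VV[0]=[1, 0, 1]
Event 2: LOCAL 1: VV[1][1]++ -> VV[1]=[0, 1, 0]
Event 3: LOCAL 2: VV[2][2]++ -> VV[2]=[0, 0, 2]
Event 4: LOCAL 0: VV[0][0]++ -> VV[0]=[2, 0, 1]
Event 5: LOCAL 1: VV[1][1]++ -> VV[1]=[0, 2, 0]
Event 1 stamp: [0, 0, 1]
Event 4 stamp: [2, 0, 1]
[0, 0, 1] <= [2, 0, 1]? True. Equal? False. Happens-before: True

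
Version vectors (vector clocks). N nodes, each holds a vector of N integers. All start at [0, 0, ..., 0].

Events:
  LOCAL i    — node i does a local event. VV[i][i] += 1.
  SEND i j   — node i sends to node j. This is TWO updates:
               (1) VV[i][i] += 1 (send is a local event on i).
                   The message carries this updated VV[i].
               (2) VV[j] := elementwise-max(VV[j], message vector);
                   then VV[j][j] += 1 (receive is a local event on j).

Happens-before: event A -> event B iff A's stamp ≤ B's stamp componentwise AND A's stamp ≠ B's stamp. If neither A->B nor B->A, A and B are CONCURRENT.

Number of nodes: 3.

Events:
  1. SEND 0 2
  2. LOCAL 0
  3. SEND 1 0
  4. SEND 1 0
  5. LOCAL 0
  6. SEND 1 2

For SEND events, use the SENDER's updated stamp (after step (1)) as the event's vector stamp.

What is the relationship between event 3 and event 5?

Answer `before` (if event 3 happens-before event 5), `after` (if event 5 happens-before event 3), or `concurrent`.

Answer: before

Derivation:
Initial: VV[0]=[0, 0, 0]
Initial: VV[1]=[0, 0, 0]
Initial: VV[2]=[0, 0, 0]
Event 1: SEND 0->2: VV[0][0]++ -> VV[0]=[1, 0, 0], msg_vec=[1, 0, 0]; VV[2]=max(VV[2],msg_vec) then VV[2][2]++ -> VV[2]=[1, 0, 1]
Event 2: LOCAL 0: VV[0][0]++ -> VV[0]=[2, 0, 0]
Event 3: SEND 1->0: VV[1][1]++ -> VV[1]=[0, 1, 0], msg_vec=[0, 1, 0]; VV[0]=max(VV[0],msg_vec) then VV[0][0]++ -> VV[0]=[3, 1, 0]
Event 4: SEND 1->0: VV[1][1]++ -> VV[1]=[0, 2, 0], msg_vec=[0, 2, 0]; VV[0]=max(VV[0],msg_vec) then VV[0][0]++ -> VV[0]=[4, 2, 0]
Event 5: LOCAL 0: VV[0][0]++ -> VV[0]=[5, 2, 0]
Event 6: SEND 1->2: VV[1][1]++ -> VV[1]=[0, 3, 0], msg_vec=[0, 3, 0]; VV[2]=max(VV[2],msg_vec) then VV[2][2]++ -> VV[2]=[1, 3, 2]
Event 3 stamp: [0, 1, 0]
Event 5 stamp: [5, 2, 0]
[0, 1, 0] <= [5, 2, 0]? True
[5, 2, 0] <= [0, 1, 0]? False
Relation: before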